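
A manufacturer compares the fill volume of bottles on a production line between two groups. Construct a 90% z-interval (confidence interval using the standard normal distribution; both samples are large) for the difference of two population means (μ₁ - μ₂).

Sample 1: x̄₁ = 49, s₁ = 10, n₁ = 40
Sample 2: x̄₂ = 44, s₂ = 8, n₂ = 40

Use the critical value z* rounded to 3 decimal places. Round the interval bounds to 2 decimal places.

Both samples are large (n₁ = 40 ≥ 30, n₂ = 40 ≥ 30), so a z-interval for the difference of means applies.

Point estimate: x̄₁ - x̄₂ = 49 - 44 = 5

Standard error: SE = √(s₁²/n₁ + s₂²/n₂)
= √(10²/40 + 8²/40)
= √(2.500000 + 1.600000)
= 2.024846

For 90% confidence, z* = 1.645 (from standard normal table)
Margin of error: E = z* × SE = 1.645 × 2.024846 = 3.3309

Z-interval: (x̄₁ - x̄₂) ± E = 5 ± 3.3309 = (1.6691, 8.3309)

Rounded to 2 decimal places:

(1.67, 8.33)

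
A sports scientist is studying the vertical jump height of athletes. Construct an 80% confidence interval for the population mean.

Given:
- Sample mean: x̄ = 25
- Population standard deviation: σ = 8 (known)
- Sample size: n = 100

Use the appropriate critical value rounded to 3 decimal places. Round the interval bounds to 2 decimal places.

The population standard deviation σ is known, so use a z-interval (standard normal critical value).

For 80% confidence, z* = 1.282 (from standard normal table)

Standard error: SE = σ/√n = 8/√100 = 0.800000

Margin of error: E = z* × SE = 1.282 × 0.800000 = 1.0256

Z-interval: x̄ ± E = 25 ± 1.0256 = (23.9744, 26.0256)

Rounded to 2 decimal places:

(23.97, 26.03)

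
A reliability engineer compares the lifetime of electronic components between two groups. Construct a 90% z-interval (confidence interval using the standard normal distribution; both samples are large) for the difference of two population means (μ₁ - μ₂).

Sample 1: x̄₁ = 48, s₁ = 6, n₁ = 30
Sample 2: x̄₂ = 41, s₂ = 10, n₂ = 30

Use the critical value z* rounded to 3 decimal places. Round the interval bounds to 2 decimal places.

Both samples are large (n₁ = 30 ≥ 30, n₂ = 30 ≥ 30), so a z-interval for the difference of means applies.

Point estimate: x̄₁ - x̄₂ = 48 - 41 = 7

Standard error: SE = √(s₁²/n₁ + s₂²/n₂)
= √(6²/30 + 10²/30)
= √(1.200000 + 3.333333)
= 2.129163

For 90% confidence, z* = 1.645 (from standard normal table)
Margin of error: E = z* × SE = 1.645 × 2.129163 = 3.5025

Z-interval: (x̄₁ - x̄₂) ± E = 7 ± 3.5025 = (3.4975, 10.5025)

Rounded to 2 decimal places:

(3.50, 10.50)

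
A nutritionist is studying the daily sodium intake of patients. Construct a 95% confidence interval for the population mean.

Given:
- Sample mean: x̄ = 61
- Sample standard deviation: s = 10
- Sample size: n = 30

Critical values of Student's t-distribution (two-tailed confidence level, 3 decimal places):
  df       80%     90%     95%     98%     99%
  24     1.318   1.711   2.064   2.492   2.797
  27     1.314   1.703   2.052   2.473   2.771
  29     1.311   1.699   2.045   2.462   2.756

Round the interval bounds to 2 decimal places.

The population standard deviation σ is unknown (only the sample standard deviation s is given), so use a t-interval with df = n - 1 = 30 - 1 = 29.

For 95% confidence with df = 29, t* = 2.045 (from t-table)

Standard error: SE = s/√n = 10/√30 = 1.825742

Margin of error: E = t* × SE = 2.045 × 1.825742 = 3.7336

T-interval: x̄ ± E = 61 ± 3.7336 = (57.2664, 64.7336)

Rounded to 2 decimal places:

(57.27, 64.73)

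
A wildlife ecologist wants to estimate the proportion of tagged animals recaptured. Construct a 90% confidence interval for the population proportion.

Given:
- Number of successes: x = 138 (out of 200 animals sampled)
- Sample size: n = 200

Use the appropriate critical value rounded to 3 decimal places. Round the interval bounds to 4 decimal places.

Sample proportion: p̂ = 138/200 = 0.690000

Check conditions for normal approximation:
  np̂ = 138 ≥ 10 ✓
  n(1-p̂) = 62 ≥ 10 ✓

The sample is large enough, so use a z-interval (normal approximation) for the proportion.

For 90% confidence, z* = 1.645 (from standard normal table)

Standard error: SE = √(p̂(1-p̂)/n) = √(0.690000×0.310000/200) = 0.03270321

Margin of error: E = z* × SE = 1.645 × 0.03270321 = 0.053797

Z-interval: p̂ ± E = 0.690000 ± 0.053797 = (0.636203, 0.743797)

Rounded to 4 decimal places:

(0.6362, 0.7438)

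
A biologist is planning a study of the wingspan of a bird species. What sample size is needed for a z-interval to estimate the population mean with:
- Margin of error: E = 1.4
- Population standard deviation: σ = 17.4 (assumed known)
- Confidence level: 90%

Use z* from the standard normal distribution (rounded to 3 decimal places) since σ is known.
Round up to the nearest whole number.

Using z* since population σ is known (z-interval formula).

For 90% confidence, z* = 1.645 (from standard normal table)

Sample size formula for z-interval: n = (z*σ/E)²

n = (1.645 × 17.4 / 1.4)²
  = (20.445000)²
  = 417.9980

Round up to the nearest whole number: n = 418

418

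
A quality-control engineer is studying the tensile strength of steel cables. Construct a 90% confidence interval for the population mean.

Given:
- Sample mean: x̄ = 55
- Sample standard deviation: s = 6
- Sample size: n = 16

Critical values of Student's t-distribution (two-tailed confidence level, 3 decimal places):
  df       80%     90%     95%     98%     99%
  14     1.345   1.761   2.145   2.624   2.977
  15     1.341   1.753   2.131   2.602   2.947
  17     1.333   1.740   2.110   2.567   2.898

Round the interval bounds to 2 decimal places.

The population standard deviation σ is unknown (only the sample standard deviation s is given), so use a t-interval with df = n - 1 = 16 - 1 = 15.

For 90% confidence with df = 15, t* = 1.753 (from t-table)

Standard error: SE = s/√n = 6/√16 = 1.500000

Margin of error: E = t* × SE = 1.753 × 1.500000 = 2.6295

T-interval: x̄ ± E = 55 ± 2.6295 = (52.3705, 57.6295)

Rounded to 2 decimal places:

(52.37, 57.63)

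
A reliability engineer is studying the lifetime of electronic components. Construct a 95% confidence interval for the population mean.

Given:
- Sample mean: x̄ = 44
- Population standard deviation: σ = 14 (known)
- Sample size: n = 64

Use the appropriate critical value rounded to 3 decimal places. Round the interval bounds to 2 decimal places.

The population standard deviation σ is known, so use a z-interval (standard normal critical value).

For 95% confidence, z* = 1.96 (from standard normal table)

Standard error: SE = σ/√n = 14/√64 = 1.750000

Margin of error: E = z* × SE = 1.96 × 1.750000 = 3.4300

Z-interval: x̄ ± E = 44 ± 3.4300 = (40.5700, 47.4300)

Rounded to 2 decimal places:

(40.57, 47.43)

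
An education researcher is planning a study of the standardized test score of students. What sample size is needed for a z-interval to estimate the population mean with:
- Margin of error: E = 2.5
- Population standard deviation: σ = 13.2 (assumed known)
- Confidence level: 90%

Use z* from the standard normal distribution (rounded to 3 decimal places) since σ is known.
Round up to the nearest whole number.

Using z* since population σ is known (z-interval formula).

For 90% confidence, z* = 1.645 (from standard normal table)

Sample size formula for z-interval: n = (z*σ/E)²

n = (1.645 × 13.2 / 2.5)²
  = (8.685600)²
  = 75.4396

Round up to the nearest whole number: n = 76

76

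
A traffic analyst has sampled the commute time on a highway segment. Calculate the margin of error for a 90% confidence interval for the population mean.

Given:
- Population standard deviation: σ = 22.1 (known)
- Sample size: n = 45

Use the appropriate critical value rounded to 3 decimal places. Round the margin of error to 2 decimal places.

The population standard deviation σ is known, so use the z-interval margin of error formula.

For 90% confidence, z* = 1.645 (from standard normal table)

Margin of error formula for z-interval: E = z* × σ/√n

E = 1.645 × 22.1/√45
  = 1.645 × 3.294473
  = 5.4194

Rounded to 2 decimal places:

5.42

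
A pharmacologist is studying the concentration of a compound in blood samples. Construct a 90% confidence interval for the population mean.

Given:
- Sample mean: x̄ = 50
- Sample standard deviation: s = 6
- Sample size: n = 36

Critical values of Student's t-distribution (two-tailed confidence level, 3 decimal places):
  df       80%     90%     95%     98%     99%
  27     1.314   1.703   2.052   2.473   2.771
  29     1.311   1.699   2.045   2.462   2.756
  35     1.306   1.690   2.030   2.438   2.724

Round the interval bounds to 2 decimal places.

The population standard deviation σ is unknown (only the sample standard deviation s is given), so use a t-interval with df = n - 1 = 36 - 1 = 35.

For 90% confidence with df = 35, t* = 1.690 (from t-table)

Standard error: SE = s/√n = 6/√36 = 1.000000

Margin of error: E = t* × SE = 1.690 × 1.000000 = 1.6900

T-interval: x̄ ± E = 50 ± 1.6900 = (48.3100, 51.6900)

Rounded to 2 decimal places:

(48.31, 51.69)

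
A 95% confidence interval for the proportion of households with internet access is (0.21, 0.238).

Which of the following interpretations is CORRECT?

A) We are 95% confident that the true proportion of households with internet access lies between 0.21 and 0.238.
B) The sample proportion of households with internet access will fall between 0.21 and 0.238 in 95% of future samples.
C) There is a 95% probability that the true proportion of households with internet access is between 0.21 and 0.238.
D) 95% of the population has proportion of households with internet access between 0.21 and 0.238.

A confidence interval represents our confidence in the procedure, not a probability statement about the parameter.

Key concept: If we repeated this sampling process many times and computed a 95% CI each time, about 95% of those intervals would contain the true population parameter.

For this specific interval (0.21, 0.238):
- Midpoint (point estimate): 0.224
- Margin of error: 0.014

The correct interpretation is the one stating confidence that the true parameter lies in the interval — option A.

A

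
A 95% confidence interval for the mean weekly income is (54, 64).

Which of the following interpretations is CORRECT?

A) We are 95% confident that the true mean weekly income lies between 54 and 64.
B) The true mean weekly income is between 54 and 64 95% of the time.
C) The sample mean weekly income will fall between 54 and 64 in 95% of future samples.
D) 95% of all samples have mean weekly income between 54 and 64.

A confidence interval represents our confidence in the procedure, not a probability statement about the parameter.

Key concept: If we repeated this sampling process many times and computed a 95% CI each time, about 95% of those intervals would contain the true population parameter.

For this specific interval (54, 64):
- Midpoint (point estimate): 59
- Margin of error: 5

The correct interpretation is the one stating confidence that the true parameter lies in the interval — option A.

A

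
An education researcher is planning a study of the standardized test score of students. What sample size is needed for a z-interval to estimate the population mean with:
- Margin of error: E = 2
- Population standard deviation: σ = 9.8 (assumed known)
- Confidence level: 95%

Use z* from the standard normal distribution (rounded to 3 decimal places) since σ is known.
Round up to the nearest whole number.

Using z* since population σ is known (z-interval formula).

For 95% confidence, z* = 1.96 (from standard normal table)

Sample size formula for z-interval: n = (z*σ/E)²

n = (1.96 × 9.8 / 2)²
  = (9.604000)²
  = 92.2368

Round up to the nearest whole number: n = 93

93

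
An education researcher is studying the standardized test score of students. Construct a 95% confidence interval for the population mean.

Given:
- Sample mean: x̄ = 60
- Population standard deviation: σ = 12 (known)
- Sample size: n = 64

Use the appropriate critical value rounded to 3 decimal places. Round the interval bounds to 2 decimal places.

The population standard deviation σ is known, so use a z-interval (standard normal critical value).

For 95% confidence, z* = 1.96 (from standard normal table)

Standard error: SE = σ/√n = 12/√64 = 1.500000

Margin of error: E = z* × SE = 1.96 × 1.500000 = 2.9400

Z-interval: x̄ ± E = 60 ± 2.9400 = (57.0600, 62.9400)

Rounded to 2 decimal places:

(57.06, 62.94)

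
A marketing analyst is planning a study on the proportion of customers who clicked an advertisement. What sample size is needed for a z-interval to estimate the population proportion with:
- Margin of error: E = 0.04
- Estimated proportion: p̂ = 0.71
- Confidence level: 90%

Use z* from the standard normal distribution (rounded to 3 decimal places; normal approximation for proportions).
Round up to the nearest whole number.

Using z* for proportion z-interval (normal approximation).

For 90% confidence, z* = 1.645 (from standard normal table)

Sample size formula for proportion z-interval: n = z*²p̂(1-p̂)/E²

n = 1.645² × 0.71 × 0.29 / 0.04²
  = 2.706025 × 0.2059 / 0.0016
  = 348.2316

Round up to the nearest whole number: n = 349

349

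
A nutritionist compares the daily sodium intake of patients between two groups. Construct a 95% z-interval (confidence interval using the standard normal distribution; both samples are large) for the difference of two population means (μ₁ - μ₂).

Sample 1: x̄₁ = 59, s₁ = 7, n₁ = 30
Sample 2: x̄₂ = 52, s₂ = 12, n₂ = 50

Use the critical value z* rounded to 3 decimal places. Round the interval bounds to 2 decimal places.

Both samples are large (n₁ = 30 ≥ 30, n₂ = 50 ≥ 30), so a z-interval for the difference of means applies.

Point estimate: x̄₁ - x̄₂ = 59 - 52 = 7

Standard error: SE = √(s₁²/n₁ + s₂²/n₂)
= √(7²/30 + 12²/50)
= √(1.633333 + 2.880000)
= 2.124461

For 95% confidence, z* = 1.96 (from standard normal table)
Margin of error: E = z* × SE = 1.96 × 2.124461 = 4.1639

Z-interval: (x̄₁ - x̄₂) ± E = 7 ± 4.1639 = (2.8361, 11.1639)

Rounded to 2 decimal places:

(2.84, 11.16)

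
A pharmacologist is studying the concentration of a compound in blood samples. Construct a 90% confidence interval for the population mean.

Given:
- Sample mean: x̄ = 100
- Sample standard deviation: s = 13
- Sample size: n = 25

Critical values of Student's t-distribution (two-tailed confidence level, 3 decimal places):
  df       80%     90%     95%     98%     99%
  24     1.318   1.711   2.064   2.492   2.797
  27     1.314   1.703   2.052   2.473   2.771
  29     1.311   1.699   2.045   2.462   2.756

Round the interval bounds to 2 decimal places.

The population standard deviation σ is unknown (only the sample standard deviation s is given), so use a t-interval with df = n - 1 = 25 - 1 = 24.

For 90% confidence with df = 24, t* = 1.711 (from t-table)

Standard error: SE = s/√n = 13/√25 = 2.600000

Margin of error: E = t* × SE = 1.711 × 2.600000 = 4.4486

T-interval: x̄ ± E = 100 ± 4.4486 = (95.5514, 104.4486)

Rounded to 2 decimal places:

(95.55, 104.45)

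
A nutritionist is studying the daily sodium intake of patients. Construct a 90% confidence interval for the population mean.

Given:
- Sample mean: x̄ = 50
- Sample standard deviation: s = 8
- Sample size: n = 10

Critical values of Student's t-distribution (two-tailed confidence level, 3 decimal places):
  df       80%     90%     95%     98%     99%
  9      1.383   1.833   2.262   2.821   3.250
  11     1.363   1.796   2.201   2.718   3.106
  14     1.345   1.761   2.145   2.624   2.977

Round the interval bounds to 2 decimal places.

The population standard deviation σ is unknown (only the sample standard deviation s is given), so use a t-interval with df = n - 1 = 10 - 1 = 9.

For 90% confidence with df = 9, t* = 1.833 (from t-table)

Standard error: SE = s/√n = 8/√10 = 2.529822

Margin of error: E = t* × SE = 1.833 × 2.529822 = 4.6372

T-interval: x̄ ± E = 50 ± 4.6372 = (45.3628, 54.6372)

Rounded to 2 decimal places:

(45.36, 54.64)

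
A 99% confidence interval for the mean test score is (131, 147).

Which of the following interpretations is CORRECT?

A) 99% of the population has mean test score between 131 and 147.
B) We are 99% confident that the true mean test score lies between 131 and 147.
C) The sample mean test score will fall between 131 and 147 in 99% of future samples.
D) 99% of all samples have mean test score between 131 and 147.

A confidence interval represents our confidence in the procedure, not a probability statement about the parameter.

Key concept: If we repeated this sampling process many times and computed a 99% CI each time, about 99% of those intervals would contain the true population parameter.

For this specific interval (131, 147):
- Midpoint (point estimate): 139
- Margin of error: 8

The correct interpretation is the one stating confidence that the true parameter lies in the interval — option B.

B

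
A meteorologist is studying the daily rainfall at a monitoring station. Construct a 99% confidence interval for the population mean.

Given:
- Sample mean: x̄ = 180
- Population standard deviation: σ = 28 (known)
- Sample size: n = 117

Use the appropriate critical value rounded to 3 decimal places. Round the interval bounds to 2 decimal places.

The population standard deviation σ is known, so use a z-interval (standard normal critical value).

For 99% confidence, z* = 2.576 (from standard normal table)

Standard error: SE = σ/√n = 28/√117 = 2.588601

Margin of error: E = z* × SE = 2.576 × 2.588601 = 6.6682

Z-interval: x̄ ± E = 180 ± 6.6682 = (173.3318, 186.6682)

Rounded to 2 decimal places:

(173.33, 186.67)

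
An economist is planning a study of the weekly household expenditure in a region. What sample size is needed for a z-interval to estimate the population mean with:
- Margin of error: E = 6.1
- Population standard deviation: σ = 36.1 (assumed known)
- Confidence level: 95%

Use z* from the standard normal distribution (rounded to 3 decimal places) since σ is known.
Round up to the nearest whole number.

Using z* since population σ is known (z-interval formula).

For 95% confidence, z* = 1.96 (from standard normal table)

Sample size formula for z-interval: n = (z*σ/E)²

n = (1.96 × 36.1 / 6.1)²
  = (11.599344)²
  = 134.5448

Round up to the nearest whole number: n = 135

135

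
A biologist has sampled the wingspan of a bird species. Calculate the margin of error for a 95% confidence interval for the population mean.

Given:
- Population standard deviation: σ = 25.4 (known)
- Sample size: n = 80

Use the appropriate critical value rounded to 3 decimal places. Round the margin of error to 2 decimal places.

The population standard deviation σ is known, so use the z-interval margin of error formula.

For 95% confidence, z* = 1.96 (from standard normal table)

Margin of error formula for z-interval: E = z* × σ/√n

E = 1.96 × 25.4/√80
  = 1.96 × 2.839806
  = 5.5660

Rounded to 2 decimal places:

5.57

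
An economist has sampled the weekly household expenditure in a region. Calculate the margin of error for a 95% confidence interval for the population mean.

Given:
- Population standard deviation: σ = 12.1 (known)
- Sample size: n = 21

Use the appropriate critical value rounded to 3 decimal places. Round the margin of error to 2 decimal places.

The population standard deviation σ is known, so use the z-interval margin of error formula.

For 95% confidence, z* = 1.96 (from standard normal table)

Margin of error formula for z-interval: E = z* × σ/√n

E = 1.96 × 12.1/√21
  = 1.96 × 2.640436
  = 5.1753

Rounded to 2 decimal places:

5.18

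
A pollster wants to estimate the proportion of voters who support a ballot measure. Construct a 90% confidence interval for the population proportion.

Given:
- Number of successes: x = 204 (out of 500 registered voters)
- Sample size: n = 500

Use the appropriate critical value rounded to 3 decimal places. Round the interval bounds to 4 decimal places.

Sample proportion: p̂ = 204/500 = 0.408000

Check conditions for normal approximation:
  np̂ = 204 ≥ 10 ✓
  n(1-p̂) = 296 ≥ 10 ✓

The sample is large enough, so use a z-interval (normal approximation) for the proportion.

For 90% confidence, z* = 1.645 (from standard normal table)

Standard error: SE = √(p̂(1-p̂)/n) = √(0.408000×0.592000/500) = 0.02197890

Margin of error: E = z* × SE = 1.645 × 0.02197890 = 0.036155

Z-interval: p̂ ± E = 0.408000 ± 0.036155 = (0.371845, 0.444155)

Rounded to 4 decimal places:

(0.3718, 0.4442)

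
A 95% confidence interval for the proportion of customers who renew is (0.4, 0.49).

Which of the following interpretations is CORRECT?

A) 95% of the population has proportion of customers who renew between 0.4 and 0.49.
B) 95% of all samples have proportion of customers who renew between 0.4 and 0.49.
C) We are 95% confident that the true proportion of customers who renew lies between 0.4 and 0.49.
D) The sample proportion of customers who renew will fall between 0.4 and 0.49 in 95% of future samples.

A confidence interval represents our confidence in the procedure, not a probability statement about the parameter.

Key concept: If we repeated this sampling process many times and computed a 95% CI each time, about 95% of those intervals would contain the true population parameter.

For this specific interval (0.4, 0.49):
- Midpoint (point estimate): 0.445
- Margin of error: 0.045

The correct interpretation is the one stating confidence that the true parameter lies in the interval — option C.

C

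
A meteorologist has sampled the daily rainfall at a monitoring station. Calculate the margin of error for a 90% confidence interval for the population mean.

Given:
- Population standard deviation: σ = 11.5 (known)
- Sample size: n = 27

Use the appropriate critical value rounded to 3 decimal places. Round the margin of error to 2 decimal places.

The population standard deviation σ is known, so use the z-interval margin of error formula.

For 90% confidence, z* = 1.645 (from standard normal table)

Margin of error formula for z-interval: E = z* × σ/√n

E = 1.645 × 11.5/√27
  = 1.645 × 2.213176
  = 3.6407

Rounded to 2 decimal places:

3.64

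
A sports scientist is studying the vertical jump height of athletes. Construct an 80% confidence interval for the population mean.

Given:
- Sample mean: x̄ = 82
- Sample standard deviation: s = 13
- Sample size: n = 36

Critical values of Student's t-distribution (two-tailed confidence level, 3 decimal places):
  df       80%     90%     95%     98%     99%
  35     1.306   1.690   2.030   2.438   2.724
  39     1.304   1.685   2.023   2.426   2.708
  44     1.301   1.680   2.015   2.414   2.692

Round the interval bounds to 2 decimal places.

The population standard deviation σ is unknown (only the sample standard deviation s is given), so use a t-interval with df = n - 1 = 36 - 1 = 35.

For 80% confidence with df = 35, t* = 1.306 (from t-table)

Standard error: SE = s/√n = 13/√36 = 2.166667

Margin of error: E = t* × SE = 1.306 × 2.166667 = 2.8297

T-interval: x̄ ± E = 82 ± 2.8297 = (79.1703, 84.8297)

Rounded to 2 decimal places:

(79.17, 84.83)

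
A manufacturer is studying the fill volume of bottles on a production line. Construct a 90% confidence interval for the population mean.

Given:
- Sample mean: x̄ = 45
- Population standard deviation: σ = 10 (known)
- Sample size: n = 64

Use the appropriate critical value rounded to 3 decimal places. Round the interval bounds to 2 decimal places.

The population standard deviation σ is known, so use a z-interval (standard normal critical value).

For 90% confidence, z* = 1.645 (from standard normal table)

Standard error: SE = σ/√n = 10/√64 = 1.250000

Margin of error: E = z* × SE = 1.645 × 1.250000 = 2.0562

Z-interval: x̄ ± E = 45 ± 2.0562 = (42.9438, 47.0562)

Rounded to 2 decimal places:

(42.94, 47.06)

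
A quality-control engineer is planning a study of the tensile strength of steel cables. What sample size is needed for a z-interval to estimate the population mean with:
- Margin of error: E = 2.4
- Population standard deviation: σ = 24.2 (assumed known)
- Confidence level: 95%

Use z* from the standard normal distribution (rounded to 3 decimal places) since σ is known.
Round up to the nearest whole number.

Using z* since population σ is known (z-interval formula).

For 95% confidence, z* = 1.96 (from standard normal table)

Sample size formula for z-interval: n = (z*σ/E)²

n = (1.96 × 24.2 / 2.4)²
  = (19.763333)²
  = 390.5893

Round up to the nearest whole number: n = 391

391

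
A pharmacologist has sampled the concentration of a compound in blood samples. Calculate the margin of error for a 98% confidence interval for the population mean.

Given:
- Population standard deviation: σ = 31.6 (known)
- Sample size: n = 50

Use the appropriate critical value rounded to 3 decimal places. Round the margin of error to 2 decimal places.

The population standard deviation σ is known, so use the z-interval margin of error formula.

For 98% confidence, z* = 2.326 (from standard normal table)

Margin of error formula for z-interval: E = z* × σ/√n

E = 2.326 × 31.6/√50
  = 2.326 × 4.468915
  = 10.3947

Rounded to 2 decimal places:

10.39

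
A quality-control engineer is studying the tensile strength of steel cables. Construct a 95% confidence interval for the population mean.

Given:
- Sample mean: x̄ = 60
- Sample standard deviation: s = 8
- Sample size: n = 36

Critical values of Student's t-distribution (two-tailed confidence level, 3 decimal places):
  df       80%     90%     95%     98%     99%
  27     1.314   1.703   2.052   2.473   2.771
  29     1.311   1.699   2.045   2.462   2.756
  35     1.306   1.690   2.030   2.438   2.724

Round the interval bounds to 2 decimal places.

The population standard deviation σ is unknown (only the sample standard deviation s is given), so use a t-interval with df = n - 1 = 36 - 1 = 35.

For 95% confidence with df = 35, t* = 2.030 (from t-table)

Standard error: SE = s/√n = 8/√36 = 1.333333

Margin of error: E = t* × SE = 2.030 × 1.333333 = 2.7067

T-interval: x̄ ± E = 60 ± 2.7067 = (57.2933, 62.7067)

Rounded to 2 decimal places:

(57.29, 62.71)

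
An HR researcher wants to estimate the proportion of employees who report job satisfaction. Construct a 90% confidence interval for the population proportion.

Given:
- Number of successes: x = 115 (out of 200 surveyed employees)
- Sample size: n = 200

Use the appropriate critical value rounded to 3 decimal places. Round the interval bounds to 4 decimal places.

Sample proportion: p̂ = 115/200 = 0.575000

Check conditions for normal approximation:
  np̂ = 115 ≥ 10 ✓
  n(1-p̂) = 85 ≥ 10 ✓

The sample is large enough, so use a z-interval (normal approximation) for the proportion.

For 90% confidence, z* = 1.645 (from standard normal table)

Standard error: SE = √(p̂(1-p̂)/n) = √(0.575000×0.425000/200) = 0.03495533

Margin of error: E = z* × SE = 1.645 × 0.03495533 = 0.057502

Z-interval: p̂ ± E = 0.575000 ± 0.057502 = (0.517498, 0.632502)

Rounded to 4 decimal places:

(0.5175, 0.6325)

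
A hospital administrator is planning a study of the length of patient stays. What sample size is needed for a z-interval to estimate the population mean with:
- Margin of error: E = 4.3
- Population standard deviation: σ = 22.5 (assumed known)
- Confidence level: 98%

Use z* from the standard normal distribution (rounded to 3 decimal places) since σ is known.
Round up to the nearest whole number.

Using z* since population σ is known (z-interval formula).

For 98% confidence, z* = 2.326 (from standard normal table)

Sample size formula for z-interval: n = (z*σ/E)²

n = (2.326 × 22.5 / 4.3)²
  = (12.170930)²
  = 148.1315

Round up to the nearest whole number: n = 149

149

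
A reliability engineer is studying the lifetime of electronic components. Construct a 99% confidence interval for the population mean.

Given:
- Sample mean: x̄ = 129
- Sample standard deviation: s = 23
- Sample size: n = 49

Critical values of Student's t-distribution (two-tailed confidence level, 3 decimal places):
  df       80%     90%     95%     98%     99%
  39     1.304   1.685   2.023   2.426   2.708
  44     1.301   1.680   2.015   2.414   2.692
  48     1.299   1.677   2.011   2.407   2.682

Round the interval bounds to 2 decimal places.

The population standard deviation σ is unknown (only the sample standard deviation s is given), so use a t-interval with df = n - 1 = 49 - 1 = 48.

For 99% confidence with df = 48, t* = 2.682 (from t-table)

Standard error: SE = s/√n = 23/√49 = 3.285714

Margin of error: E = t* × SE = 2.682 × 3.285714 = 8.8123

T-interval: x̄ ± E = 129 ± 8.8123 = (120.1877, 137.8123)

Rounded to 2 decimal places:

(120.19, 137.81)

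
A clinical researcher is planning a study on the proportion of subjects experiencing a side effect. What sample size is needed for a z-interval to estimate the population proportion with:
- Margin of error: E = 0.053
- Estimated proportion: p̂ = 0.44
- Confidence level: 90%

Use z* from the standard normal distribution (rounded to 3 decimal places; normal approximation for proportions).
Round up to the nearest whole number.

Using z* for proportion z-interval (normal approximation).

For 90% confidence, z* = 1.645 (from standard normal table)

Sample size formula for proportion z-interval: n = z*²p̂(1-p̂)/E²

n = 1.645² × 0.44 × 0.56 / 0.053²
  = 2.706025 × 0.2464 / 0.002809
  = 237.3672

Round up to the nearest whole number: n = 238

238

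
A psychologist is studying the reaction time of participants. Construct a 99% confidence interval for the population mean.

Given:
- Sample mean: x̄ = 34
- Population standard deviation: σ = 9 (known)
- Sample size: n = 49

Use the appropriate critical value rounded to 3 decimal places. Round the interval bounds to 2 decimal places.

The population standard deviation σ is known, so use a z-interval (standard normal critical value).

For 99% confidence, z* = 2.576 (from standard normal table)

Standard error: SE = σ/√n = 9/√49 = 1.285714

Margin of error: E = z* × SE = 2.576 × 1.285714 = 3.3120

Z-interval: x̄ ± E = 34 ± 3.3120 = (30.6880, 37.3120)

Rounded to 2 decimal places:

(30.69, 37.31)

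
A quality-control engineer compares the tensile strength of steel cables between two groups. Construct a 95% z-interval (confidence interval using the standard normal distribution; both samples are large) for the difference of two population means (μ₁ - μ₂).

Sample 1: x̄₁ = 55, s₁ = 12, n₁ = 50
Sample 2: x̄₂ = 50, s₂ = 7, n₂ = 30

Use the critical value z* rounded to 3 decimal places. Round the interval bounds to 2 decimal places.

Both samples are large (n₁ = 50 ≥ 30, n₂ = 30 ≥ 30), so a z-interval for the difference of means applies.

Point estimate: x̄₁ - x̄₂ = 55 - 50 = 5

Standard error: SE = √(s₁²/n₁ + s₂²/n₂)
= √(12²/50 + 7²/30)
= √(2.880000 + 1.633333)
= 2.124461

For 95% confidence, z* = 1.96 (from standard normal table)
Margin of error: E = z* × SE = 1.96 × 2.124461 = 4.1639

Z-interval: (x̄₁ - x̄₂) ± E = 5 ± 4.1639 = (0.8361, 9.1639)

Rounded to 2 decimal places:

(0.84, 9.16)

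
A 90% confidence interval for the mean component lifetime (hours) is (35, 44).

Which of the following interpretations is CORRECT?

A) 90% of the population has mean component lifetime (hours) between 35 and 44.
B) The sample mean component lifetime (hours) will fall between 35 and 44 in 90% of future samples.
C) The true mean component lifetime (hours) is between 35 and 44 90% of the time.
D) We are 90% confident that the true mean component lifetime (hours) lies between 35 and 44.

A confidence interval represents our confidence in the procedure, not a probability statement about the parameter.

Key concept: If we repeated this sampling process many times and computed a 90% CI each time, about 90% of those intervals would contain the true population parameter.

For this specific interval (35, 44):
- Midpoint (point estimate): 39.5
- Margin of error: 4.5

The correct interpretation is the one stating confidence that the true parameter lies in the interval — option D.

D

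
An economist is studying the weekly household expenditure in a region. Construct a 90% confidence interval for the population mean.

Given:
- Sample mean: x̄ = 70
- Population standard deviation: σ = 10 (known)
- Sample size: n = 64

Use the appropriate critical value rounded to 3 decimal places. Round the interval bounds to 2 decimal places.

The population standard deviation σ is known, so use a z-interval (standard normal critical value).

For 90% confidence, z* = 1.645 (from standard normal table)

Standard error: SE = σ/√n = 10/√64 = 1.250000

Margin of error: E = z* × SE = 1.645 × 1.250000 = 2.0562

Z-interval: x̄ ± E = 70 ± 2.0562 = (67.9437, 72.0563)

Rounded to 2 decimal places:

(67.94, 72.06)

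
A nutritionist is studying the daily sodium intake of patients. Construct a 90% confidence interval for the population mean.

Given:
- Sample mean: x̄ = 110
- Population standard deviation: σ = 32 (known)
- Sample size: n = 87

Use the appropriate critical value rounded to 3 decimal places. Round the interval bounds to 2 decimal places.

The population standard deviation σ is known, so use a z-interval (standard normal critical value).

For 90% confidence, z* = 1.645 (from standard normal table)

Standard error: SE = σ/√n = 32/√87 = 3.430760

Margin of error: E = z* × SE = 1.645 × 3.430760 = 5.6436

Z-interval: x̄ ± E = 110 ± 5.6436 = (104.3564, 115.6436)

Rounded to 2 decimal places:

(104.36, 115.64)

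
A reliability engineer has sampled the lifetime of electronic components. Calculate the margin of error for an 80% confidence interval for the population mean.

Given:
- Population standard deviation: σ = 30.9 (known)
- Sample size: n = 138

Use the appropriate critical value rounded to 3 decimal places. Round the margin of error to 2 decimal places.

The population standard deviation σ is known, so use the z-interval margin of error formula.

For 80% confidence, z* = 1.282 (from standard normal table)

Margin of error formula for z-interval: E = z* × σ/√n

E = 1.282 × 30.9/√138
  = 1.282 × 2.630383
  = 3.3722

Rounded to 2 decimal places:

3.37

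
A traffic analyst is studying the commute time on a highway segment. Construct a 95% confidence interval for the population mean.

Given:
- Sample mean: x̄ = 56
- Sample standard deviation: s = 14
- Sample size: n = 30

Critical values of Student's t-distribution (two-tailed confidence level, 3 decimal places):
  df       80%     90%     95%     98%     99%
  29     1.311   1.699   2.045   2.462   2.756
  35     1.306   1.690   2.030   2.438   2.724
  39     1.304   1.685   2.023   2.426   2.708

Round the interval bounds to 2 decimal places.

The population standard deviation σ is unknown (only the sample standard deviation s is given), so use a t-interval with df = n - 1 = 30 - 1 = 29.

For 95% confidence with df = 29, t* = 2.045 (from t-table)

Standard error: SE = s/√n = 14/√30 = 2.556039

Margin of error: E = t* × SE = 2.045 × 2.556039 = 5.2271

T-interval: x̄ ± E = 56 ± 5.2271 = (50.7729, 61.2271)

Rounded to 2 decimal places:

(50.77, 61.23)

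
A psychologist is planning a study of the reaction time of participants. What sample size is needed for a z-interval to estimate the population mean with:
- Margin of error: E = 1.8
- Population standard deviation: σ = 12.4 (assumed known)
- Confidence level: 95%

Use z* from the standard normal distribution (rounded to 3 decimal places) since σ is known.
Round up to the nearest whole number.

Using z* since population σ is known (z-interval formula).

For 95% confidence, z* = 1.96 (from standard normal table)

Sample size formula for z-interval: n = (z*σ/E)²

n = (1.96 × 12.4 / 1.8)²
  = (13.502222)²
  = 182.3100

Round up to the nearest whole number: n = 183

183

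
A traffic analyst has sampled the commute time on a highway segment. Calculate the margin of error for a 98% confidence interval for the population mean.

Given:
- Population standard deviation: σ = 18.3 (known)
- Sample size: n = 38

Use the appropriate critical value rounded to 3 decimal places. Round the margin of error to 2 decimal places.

The population standard deviation σ is known, so use the z-interval margin of error formula.

For 98% confidence, z* = 2.326 (from standard normal table)

Margin of error formula for z-interval: E = z* × σ/√n

E = 2.326 × 18.3/√38
  = 2.326 × 2.968652
  = 6.9051

Rounded to 2 decimal places:

6.91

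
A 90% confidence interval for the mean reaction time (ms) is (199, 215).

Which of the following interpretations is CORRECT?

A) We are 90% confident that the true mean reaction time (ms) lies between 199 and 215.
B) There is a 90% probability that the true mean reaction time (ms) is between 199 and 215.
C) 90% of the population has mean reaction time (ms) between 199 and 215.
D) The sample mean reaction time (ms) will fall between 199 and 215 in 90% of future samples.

A confidence interval represents our confidence in the procedure, not a probability statement about the parameter.

Key concept: If we repeated this sampling process many times and computed a 90% CI each time, about 90% of those intervals would contain the true population parameter.

For this specific interval (199, 215):
- Midpoint (point estimate): 207
- Margin of error: 8

The correct interpretation is the one stating confidence that the true parameter lies in the interval — option A.

A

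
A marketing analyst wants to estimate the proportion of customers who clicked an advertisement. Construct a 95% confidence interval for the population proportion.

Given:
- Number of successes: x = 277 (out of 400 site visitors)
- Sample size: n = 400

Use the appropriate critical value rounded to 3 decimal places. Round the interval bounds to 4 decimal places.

Sample proportion: p̂ = 277/400 = 0.692500

Check conditions for normal approximation:
  np̂ = 277 ≥ 10 ✓
  n(1-p̂) = 123 ≥ 10 ✓

The sample is large enough, so use a z-interval (normal approximation) for the proportion.

For 95% confidence, z* = 1.96 (from standard normal table)

Standard error: SE = √(p̂(1-p̂)/n) = √(0.692500×0.307500/400) = 0.02307291

Margin of error: E = z* × SE = 1.96 × 0.02307291 = 0.045223

Z-interval: p̂ ± E = 0.692500 ± 0.045223 = (0.647277, 0.737723)

Rounded to 4 decimal places:

(0.6473, 0.7377)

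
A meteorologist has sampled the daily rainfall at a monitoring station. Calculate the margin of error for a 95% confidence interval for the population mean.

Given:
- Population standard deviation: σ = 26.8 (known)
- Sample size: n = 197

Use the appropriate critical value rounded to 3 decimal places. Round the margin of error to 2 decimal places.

The population standard deviation σ is known, so use the z-interval margin of error formula.

For 95% confidence, z* = 1.96 (from standard normal table)

Margin of error formula for z-interval: E = z* × σ/√n

E = 1.96 × 26.8/√197
  = 1.96 × 1.909421
  = 3.7425

Rounded to 2 decimal places:

3.74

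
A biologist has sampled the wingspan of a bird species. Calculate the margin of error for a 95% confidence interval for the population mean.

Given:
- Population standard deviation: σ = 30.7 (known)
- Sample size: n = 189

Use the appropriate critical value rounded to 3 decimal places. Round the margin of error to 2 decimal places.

The population standard deviation σ is known, so use the z-interval margin of error formula.

For 95% confidence, z* = 1.96 (from standard normal table)

Margin of error formula for z-interval: E = z* × σ/√n

E = 1.96 × 30.7/√189
  = 1.96 × 2.233096
  = 4.3769

Rounded to 2 decimal places:

4.38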